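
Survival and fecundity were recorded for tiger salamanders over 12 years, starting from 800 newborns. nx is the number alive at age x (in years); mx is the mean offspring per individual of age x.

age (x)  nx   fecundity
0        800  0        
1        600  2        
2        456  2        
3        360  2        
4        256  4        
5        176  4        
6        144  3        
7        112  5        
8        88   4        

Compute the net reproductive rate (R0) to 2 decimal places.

7.38

lx = nx/n0 = nx/800: 1, 0.75, 0.57, 0.45, 0.32, 0.22, 0.18, 0.14, 0.11
lx·mx by age: 0, 1.5, 1.14, 0.9, 1.28, 0.88, 0.54, 0.7, 0.44
R0 = Σ lx·mx = 7.38 → 7.38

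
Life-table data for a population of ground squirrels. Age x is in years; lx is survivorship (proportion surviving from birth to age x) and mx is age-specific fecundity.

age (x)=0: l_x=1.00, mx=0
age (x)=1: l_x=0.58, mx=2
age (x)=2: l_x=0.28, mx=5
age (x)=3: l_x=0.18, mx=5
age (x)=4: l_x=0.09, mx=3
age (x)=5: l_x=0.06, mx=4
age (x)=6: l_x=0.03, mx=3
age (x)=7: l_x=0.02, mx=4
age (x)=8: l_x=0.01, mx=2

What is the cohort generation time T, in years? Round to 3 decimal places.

lx·mx: 0, 1.16, 1.4, 0.9, 0.27, 0.24, 0.09, 0.08, 0.02 → R0 = 4.16
x·lx·mx: 0, 1.16, 2.8, 2.7, 1.08, 1.2, 0.54, 0.56, 0.16 → Σ = 10.2
T = 10.2 / 4.16 = 2.451923… → 2.452

2.452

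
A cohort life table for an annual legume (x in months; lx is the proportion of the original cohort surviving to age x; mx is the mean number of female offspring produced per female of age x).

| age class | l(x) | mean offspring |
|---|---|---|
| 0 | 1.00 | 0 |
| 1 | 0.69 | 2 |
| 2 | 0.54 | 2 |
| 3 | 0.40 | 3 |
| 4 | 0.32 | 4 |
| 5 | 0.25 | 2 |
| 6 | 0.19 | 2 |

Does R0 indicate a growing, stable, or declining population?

growing

R0 = Σ lx·mx = 0 + 1.38 + 1.08 + 1.2 + 1.28 + 0.5 + 0.38 = 5.82
R0 > 1, so the population is growing.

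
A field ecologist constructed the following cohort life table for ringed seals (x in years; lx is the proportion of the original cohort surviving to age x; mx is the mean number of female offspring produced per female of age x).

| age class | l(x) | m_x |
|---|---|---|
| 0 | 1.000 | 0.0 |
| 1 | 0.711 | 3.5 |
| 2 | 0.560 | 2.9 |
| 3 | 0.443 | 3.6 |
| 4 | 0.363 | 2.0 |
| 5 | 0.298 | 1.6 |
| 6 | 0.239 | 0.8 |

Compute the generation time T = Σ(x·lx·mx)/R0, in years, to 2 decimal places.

2.39

lx·mx: 0, 2.4885, 1.624, 1.5948, 0.726, 0.4768, 0.1912 → R0 = 7.1013
x·lx·mx: 0, 2.4885, 3.248, 4.7844, 2.904, 2.384, 1.1472 → Σ = 16.9561
T = 16.9561 / 7.1013 = 2.387746… → 2.39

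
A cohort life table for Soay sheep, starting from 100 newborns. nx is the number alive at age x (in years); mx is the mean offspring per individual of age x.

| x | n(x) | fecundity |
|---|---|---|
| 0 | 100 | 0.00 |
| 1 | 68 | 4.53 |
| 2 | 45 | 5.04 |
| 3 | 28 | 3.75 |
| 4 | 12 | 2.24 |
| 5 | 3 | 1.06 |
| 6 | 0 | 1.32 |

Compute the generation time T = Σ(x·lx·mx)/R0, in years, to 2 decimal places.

1.79

lx = nx/n0 = nx/100: 1, 0.68, 0.45, 0.28, 0.12, 0.03, 0
lx·mx: 0, 3.0804, 2.268, 1.05, 0.2688, 0.0318, 0 → R0 = 6.699
x·lx·mx: 0, 3.0804, 4.536, 3.15, 1.0752, 0.159, 0 → Σ = 12.0006
T = 12.0006 / 6.699 = 1.791402… → 1.79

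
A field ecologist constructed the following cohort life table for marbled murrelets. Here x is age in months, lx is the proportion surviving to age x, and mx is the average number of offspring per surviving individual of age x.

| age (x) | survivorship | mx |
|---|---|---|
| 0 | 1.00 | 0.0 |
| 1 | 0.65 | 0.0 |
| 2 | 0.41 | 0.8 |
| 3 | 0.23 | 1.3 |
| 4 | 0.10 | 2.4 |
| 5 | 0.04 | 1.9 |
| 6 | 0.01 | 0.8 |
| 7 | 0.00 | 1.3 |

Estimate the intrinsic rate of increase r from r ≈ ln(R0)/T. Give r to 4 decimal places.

-0.0162

R0 = Σ lx·mx = 0 + 0 + 0.328 + 0.299 + 0.24 + 0.076 + 0.008 + 0 = 0.951
Σ x·lx·mx = 2.941; T = 2.941/0.951 = 3.09253…
r ≈ ln(R0)/T = ln(0.951)/3.09253… = -0.016246… → -0.0162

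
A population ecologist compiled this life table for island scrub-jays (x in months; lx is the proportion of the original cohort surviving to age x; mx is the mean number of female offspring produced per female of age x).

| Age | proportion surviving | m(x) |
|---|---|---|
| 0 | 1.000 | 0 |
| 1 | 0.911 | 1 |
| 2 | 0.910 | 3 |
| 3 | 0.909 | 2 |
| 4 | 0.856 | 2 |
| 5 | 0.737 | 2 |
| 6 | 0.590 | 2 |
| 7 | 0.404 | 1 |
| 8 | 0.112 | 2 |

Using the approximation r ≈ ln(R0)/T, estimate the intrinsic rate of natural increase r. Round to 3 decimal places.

R0 = Σ lx·mx = 0 + 0.911 + 2.73 + 1.818 + 1.712 + 1.474 + 1.18 + 0.404 + 0.224 = 10.453
Σ x·lx·mx = 37.743; T = 37.743/10.453 = 3.61073…
r ≈ ln(R0)/T = ln(10.453)/3.61073… = 0.64998… → 0.650

0.650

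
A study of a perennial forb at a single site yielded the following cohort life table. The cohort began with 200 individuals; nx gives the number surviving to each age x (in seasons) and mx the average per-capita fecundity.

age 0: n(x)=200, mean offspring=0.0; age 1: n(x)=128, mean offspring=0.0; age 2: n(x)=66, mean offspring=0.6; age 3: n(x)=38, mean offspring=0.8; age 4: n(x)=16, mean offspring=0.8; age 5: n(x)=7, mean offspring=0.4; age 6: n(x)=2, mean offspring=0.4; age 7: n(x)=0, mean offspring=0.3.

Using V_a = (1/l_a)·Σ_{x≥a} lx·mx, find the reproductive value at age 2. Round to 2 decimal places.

1.31

lx = nx/n0 = nx/200: 1, 0.64, 0.33, 0.19, 0.08, 0.035, 0.01, 0
lx·mx for x ≥ 2: 0.198, 0.152, 0.064, 0.014, 0.004, 0 → sum = 0.432
V_2 = 0.432 / l_2 = 0.432 / 0.33 = 1.309091… → 1.31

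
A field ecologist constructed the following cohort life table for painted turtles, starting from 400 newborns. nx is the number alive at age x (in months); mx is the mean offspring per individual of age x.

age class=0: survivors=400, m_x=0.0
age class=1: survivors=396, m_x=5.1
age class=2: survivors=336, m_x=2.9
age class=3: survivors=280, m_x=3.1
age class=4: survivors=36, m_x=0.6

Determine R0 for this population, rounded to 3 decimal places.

lx = nx/n0 = nx/400: 1, 0.99, 0.84, 0.7, 0.09
lx·mx by age: 0, 5.049, 2.436, 2.17, 0.054
R0 = Σ lx·mx = 9.709 → 9.709

9.709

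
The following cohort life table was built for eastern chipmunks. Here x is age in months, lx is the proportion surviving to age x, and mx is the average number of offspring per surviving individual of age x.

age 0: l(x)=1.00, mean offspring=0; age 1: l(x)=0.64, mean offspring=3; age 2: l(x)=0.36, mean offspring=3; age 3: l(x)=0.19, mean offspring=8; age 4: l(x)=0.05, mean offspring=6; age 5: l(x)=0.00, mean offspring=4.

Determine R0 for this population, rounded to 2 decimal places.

4.82

lx·mx by age: 0, 1.92, 1.08, 1.52, 0.3, 0
R0 = Σ lx·mx = 4.82 → 4.82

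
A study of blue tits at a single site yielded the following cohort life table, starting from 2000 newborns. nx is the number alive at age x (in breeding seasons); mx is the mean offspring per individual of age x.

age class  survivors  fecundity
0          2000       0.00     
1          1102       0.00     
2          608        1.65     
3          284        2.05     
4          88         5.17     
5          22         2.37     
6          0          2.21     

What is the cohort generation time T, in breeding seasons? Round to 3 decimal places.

lx = nx/n0 = nx/2000: 1, 0.551, 0.304, 0.142, 0.044, 0.011, 0
lx·mx: 0, 0, 0.5016, 0.2911, 0.22748, 0.02607, 0 → R0 = 1.04625
x·lx·mx: 0, 0, 1.0032, 0.8733, 0.90992, 0.13035, 0 → Σ = 2.91677
T = 2.91677 / 1.04625 = 2.787833… → 2.788

2.788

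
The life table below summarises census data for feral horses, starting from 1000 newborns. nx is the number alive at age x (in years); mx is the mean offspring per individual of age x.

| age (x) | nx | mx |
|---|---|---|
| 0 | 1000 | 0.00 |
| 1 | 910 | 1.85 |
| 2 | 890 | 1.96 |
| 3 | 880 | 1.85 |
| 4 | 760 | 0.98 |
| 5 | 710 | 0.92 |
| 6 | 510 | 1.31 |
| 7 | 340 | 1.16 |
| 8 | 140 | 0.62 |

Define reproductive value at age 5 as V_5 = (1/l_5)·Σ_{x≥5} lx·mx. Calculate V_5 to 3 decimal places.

2.539

lx = nx/n0 = nx/1000: 1, 0.91, 0.89, 0.88, 0.76, 0.71, 0.51, 0.34, 0.14
lx·mx for x ≥ 5: 0.6532, 0.6681, 0.3944, 0.0868 → sum = 1.8025
V_5 = 1.8025 / l_5 = 1.8025 / 0.71 = 2.538732… → 2.539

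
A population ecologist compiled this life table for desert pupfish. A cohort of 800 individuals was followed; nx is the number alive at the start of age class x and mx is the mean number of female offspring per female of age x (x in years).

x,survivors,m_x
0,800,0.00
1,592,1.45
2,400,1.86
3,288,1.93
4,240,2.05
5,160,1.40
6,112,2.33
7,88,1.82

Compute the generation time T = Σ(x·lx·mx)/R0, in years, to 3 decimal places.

2.970

lx = nx/n0 = nx/800: 1, 0.74, 0.5, 0.36, 0.3, 0.2, 0.14, 0.11
lx·mx: 0, 1.073, 0.93, 0.6948, 0.615, 0.28, 0.3262, 0.2002 → R0 = 4.1192
x·lx·mx: 0, 1.073, 1.86, 2.0844, 2.46, 1.4, 1.9572, 1.4014 → Σ = 12.236
T = 12.236 / 4.1192 = 2.97048… → 2.970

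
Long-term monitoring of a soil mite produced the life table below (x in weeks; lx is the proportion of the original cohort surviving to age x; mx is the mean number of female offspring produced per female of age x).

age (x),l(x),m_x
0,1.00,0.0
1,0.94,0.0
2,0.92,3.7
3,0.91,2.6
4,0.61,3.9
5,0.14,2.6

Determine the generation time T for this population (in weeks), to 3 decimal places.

2.965

lx·mx: 0, 0, 3.404, 2.366, 2.379, 0.364 → R0 = 8.513
x·lx·mx: 0, 0, 6.808, 7.098, 9.516, 1.82 → Σ = 25.242
T = 25.242 / 8.513 = 2.965112… → 2.965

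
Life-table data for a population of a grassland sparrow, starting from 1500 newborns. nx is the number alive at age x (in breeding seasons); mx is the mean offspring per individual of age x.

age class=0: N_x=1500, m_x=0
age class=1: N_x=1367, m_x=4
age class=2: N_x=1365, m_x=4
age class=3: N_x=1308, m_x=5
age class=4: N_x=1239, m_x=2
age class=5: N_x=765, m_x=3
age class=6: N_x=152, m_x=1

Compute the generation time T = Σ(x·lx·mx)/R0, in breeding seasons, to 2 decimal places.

2.60

lx = nx/n0 = nx/1500: 1, 0.91133…, 0.91, 0.872, 0.826, 0.51, 0.10133…
lx·mx: 0, 3.645333…, 3.64, 4.36, 1.652, 1.53, 0.101333… → R0 = 14.928667…
x·lx·mx: 0, 3.645333…, 7.28, 13.08, 6.608, 7.65, 0.608… → Σ = 38.871333…
T = 38.871333… / 14.928667… = 2.603805… → 2.60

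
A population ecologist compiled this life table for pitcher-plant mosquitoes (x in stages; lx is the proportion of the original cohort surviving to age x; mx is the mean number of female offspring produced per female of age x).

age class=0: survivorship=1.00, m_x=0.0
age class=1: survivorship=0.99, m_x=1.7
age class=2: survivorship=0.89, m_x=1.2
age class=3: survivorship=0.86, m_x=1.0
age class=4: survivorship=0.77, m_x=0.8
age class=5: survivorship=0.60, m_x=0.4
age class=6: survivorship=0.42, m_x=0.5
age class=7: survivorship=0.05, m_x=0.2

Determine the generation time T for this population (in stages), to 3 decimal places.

lx·mx: 0, 1.683, 1.068, 0.86, 0.616, 0.24, 0.21, 0.01 → R0 = 4.687
x·lx·mx: 0, 1.683, 2.136, 2.58, 2.464, 1.2, 1.26, 0.07 → Σ = 11.393
T = 11.393 / 4.687 = 2.430766… → 2.431

2.431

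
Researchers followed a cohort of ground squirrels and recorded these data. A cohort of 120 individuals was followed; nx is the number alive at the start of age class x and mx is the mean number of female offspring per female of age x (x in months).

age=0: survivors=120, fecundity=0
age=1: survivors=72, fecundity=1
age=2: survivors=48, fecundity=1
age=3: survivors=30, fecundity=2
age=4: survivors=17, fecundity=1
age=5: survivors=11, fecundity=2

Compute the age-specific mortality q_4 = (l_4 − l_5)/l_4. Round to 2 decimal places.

0.35

lx = nx/n0 = nx/120: 1, 0.6, 0.4, 0.25, 0.14167…, 0.09167…
q_4 = (l_4 − l_5) / l_4 = (0.141667… − 0.091667…) / 0.141667…
     = 0.05… / 0.141667… = 0.352941… → 0.35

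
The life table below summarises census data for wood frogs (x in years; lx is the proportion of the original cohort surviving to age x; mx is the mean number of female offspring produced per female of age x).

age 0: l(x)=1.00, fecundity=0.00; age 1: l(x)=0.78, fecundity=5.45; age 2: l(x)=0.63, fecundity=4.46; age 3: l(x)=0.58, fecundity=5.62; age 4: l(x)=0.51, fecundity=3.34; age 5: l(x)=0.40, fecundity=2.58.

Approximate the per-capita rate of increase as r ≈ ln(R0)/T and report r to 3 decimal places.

1.061

R0 = Σ lx·mx = 0 + 4.251 + 2.8098 + 3.2596 + 1.7034 + 1.032 = 13.0558
Σ x·lx·mx = 31.623; T = 31.623/13.0558 = 2.42214…
r ≈ ln(R0)/T = ln(13.0558)/2.42214… = 1.06073… → 1.061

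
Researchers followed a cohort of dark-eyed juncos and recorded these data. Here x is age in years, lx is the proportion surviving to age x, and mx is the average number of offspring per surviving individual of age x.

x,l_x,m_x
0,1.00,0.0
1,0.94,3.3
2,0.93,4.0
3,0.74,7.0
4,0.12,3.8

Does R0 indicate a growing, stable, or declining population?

growing

R0 = Σ lx·mx = 0 + 3.102 + 3.72 + 5.18 + 0.456 = 12.458
R0 > 1, so the population is growing.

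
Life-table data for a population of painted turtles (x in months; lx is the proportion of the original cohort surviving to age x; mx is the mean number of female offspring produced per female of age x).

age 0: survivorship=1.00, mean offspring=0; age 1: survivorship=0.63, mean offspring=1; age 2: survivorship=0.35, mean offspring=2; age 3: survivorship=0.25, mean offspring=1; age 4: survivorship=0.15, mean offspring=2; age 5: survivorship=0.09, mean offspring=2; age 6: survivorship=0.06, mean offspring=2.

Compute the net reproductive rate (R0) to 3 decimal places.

lx·mx by age: 0, 0.63, 0.7, 0.25, 0.3, 0.18, 0.12
R0 = Σ lx·mx = 2.18 → 2.180

2.180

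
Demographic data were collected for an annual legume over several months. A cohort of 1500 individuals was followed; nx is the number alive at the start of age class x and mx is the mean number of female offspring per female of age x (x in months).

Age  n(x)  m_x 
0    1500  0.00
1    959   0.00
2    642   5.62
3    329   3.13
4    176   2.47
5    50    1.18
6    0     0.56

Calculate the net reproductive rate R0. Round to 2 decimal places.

lx = nx/n0 = nx/1500: 1, 0.63933…, 0.428, 0.21933…, 0.11733…, 0.03333…, 0
lx·mx by age: 0, 0, 2.40536, 0.686513…, 0.289813…, 0.039333…, 0
R0 = Σ lx·mx = 3.42102… → 3.42

3.42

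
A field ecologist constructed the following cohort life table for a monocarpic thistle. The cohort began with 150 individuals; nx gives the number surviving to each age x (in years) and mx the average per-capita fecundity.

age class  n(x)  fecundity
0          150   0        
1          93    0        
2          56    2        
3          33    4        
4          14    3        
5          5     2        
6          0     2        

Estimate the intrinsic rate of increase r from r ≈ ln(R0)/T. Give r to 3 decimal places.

lx = nx/n0 = nx/150: 1, 0.62, 0.37333…, 0.22, 0.09333…, 0.03333…, 0
R0 = Σ lx·mx = 0 + 0 + 0.74667… + 0.88 + 0.28… + 0.06667… + 0 = 1.973333…
Σ x·lx·mx = 5.586667…; T = 5.586667…/1.973333… = 2.83108…
r ≈ ln(R0)/T = ln(1.973333…)/2.83108… = 0.24009… → 0.240

0.240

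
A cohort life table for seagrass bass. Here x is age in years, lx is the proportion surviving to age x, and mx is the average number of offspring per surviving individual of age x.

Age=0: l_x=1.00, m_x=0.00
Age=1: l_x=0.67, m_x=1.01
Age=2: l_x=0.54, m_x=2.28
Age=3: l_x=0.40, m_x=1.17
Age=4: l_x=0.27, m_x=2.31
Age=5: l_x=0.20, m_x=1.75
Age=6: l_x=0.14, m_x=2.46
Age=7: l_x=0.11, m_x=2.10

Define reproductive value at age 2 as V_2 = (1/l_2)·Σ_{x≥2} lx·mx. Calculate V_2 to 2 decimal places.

lx·mx for x ≥ 2: 1.2312, 0.468, 0.6237, 0.35, 0.3444, 0.231 → sum = 3.2483
V_2 = 3.2483 / l_2 = 3.2483 / 0.54 = 6.01537… → 6.02

6.02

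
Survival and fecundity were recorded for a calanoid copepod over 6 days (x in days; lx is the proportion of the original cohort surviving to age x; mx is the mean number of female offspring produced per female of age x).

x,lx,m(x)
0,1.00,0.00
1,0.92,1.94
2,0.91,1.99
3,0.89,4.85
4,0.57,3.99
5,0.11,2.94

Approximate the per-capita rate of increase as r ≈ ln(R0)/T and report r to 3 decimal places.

0.850

R0 = Σ lx·mx = 0 + 1.7848 + 1.8109 + 4.3165 + 2.2743 + 0.3234 = 10.5099
Σ x·lx·mx = 29.0703; T = 29.0703/10.5099 = 2.76599…
r ≈ ln(R0)/T = ln(10.5099)/2.76599… = 0.85044… → 0.850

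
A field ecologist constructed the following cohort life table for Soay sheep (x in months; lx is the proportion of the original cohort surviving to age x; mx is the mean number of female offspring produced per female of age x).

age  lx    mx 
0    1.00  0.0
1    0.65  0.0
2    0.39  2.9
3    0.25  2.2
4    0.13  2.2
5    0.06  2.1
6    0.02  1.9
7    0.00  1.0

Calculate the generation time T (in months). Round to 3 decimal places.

lx·mx: 0, 0, 1.131, 0.55, 0.286, 0.126, 0.038, 0 → R0 = 2.131
x·lx·mx: 0, 0, 2.262, 1.65, 1.144, 0.63, 0.228, 0 → Σ = 5.914
T = 5.914 / 2.131 = 2.775223… → 2.775

2.775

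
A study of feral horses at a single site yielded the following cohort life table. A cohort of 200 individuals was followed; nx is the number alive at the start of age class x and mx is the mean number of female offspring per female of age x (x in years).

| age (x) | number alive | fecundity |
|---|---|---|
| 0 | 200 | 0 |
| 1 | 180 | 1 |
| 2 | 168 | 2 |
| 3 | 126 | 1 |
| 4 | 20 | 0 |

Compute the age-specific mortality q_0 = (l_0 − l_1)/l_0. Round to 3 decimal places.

lx = nx/n0 = nx/200: 1, 0.9, 0.84, 0.63, 0.1
q_0 = (l_0 − l_1) / l_0 = (1 − 0.9) / 1
     = 0.1 / 1 = 0.1 → 0.100

0.100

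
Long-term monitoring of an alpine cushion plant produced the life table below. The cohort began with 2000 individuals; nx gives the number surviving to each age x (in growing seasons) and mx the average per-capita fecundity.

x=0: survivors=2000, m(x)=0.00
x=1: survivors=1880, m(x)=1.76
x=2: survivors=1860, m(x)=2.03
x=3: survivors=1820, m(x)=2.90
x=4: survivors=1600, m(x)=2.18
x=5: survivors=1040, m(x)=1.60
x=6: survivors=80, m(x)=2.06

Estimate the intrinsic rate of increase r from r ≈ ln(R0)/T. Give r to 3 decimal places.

0.771

lx = nx/n0 = nx/2000: 1, 0.94, 0.93, 0.91, 0.8, 0.52, 0.04
R0 = Σ lx·mx = 0 + 1.6544 + 1.8879 + 2.639 + 1.744 + 0.832 + 0.0824 = 8.8397
Σ x·lx·mx = 24.9776; T = 24.9776/8.8397 = 2.82562…
r ≈ ln(R0)/T = ln(8.8397)/2.82562… = 0.77125… → 0.771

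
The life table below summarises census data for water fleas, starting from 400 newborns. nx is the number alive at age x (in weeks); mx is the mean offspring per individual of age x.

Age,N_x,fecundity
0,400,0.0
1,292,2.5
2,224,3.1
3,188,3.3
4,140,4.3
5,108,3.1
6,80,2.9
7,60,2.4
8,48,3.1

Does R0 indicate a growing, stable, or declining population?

lx = nx/n0 = nx/400: 1, 0.73, 0.56, 0.47, 0.35, 0.27, 0.2, 0.15, 0.12
R0 = Σ lx·mx = 0 + 1.825 + 1.736 + 1.551 + 1.505 + 0.837 + 0.58 + 0.36 + 0.372 = 8.766
R0 > 1, so the population is growing.

growing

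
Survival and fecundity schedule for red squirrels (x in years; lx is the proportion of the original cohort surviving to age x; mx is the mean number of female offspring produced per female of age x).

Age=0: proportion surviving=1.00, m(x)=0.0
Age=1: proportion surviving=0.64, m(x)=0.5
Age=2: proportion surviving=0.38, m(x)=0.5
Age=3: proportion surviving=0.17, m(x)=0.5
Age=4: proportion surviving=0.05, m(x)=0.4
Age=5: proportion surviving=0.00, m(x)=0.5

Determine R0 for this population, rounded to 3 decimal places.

lx·mx by age: 0, 0.32, 0.19, 0.085, 0.02, 0
R0 = Σ lx·mx = 0.615 → 0.615

0.615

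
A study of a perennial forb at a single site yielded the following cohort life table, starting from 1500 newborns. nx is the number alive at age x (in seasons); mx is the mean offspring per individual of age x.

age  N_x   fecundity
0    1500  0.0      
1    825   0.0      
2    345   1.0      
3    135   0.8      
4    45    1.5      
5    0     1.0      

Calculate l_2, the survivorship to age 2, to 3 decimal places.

l_2 = n_2/n_0 = 345/1500 = 0.23 → 0.230

0.230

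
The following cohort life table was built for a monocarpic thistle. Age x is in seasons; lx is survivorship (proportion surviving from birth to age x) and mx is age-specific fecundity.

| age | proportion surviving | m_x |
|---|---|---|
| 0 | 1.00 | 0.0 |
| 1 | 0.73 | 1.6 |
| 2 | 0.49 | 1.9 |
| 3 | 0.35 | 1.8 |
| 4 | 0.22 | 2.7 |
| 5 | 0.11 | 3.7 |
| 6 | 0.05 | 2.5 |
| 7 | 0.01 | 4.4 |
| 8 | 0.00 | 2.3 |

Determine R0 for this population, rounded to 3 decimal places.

lx·mx by age: 0, 1.168, 0.931, 0.63, 0.594, 0.407, 0.125, 0.044, 0
R0 = Σ lx·mx = 3.899 → 3.899

3.899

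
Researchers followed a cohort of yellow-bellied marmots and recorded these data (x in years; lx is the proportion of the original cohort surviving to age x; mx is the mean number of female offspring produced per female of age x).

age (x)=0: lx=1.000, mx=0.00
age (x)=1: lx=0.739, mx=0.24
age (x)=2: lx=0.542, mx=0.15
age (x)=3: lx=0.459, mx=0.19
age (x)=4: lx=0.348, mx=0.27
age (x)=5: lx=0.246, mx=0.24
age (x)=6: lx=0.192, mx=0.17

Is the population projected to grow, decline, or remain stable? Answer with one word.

declining

R0 = Σ lx·mx = 0 + 0.17736 + 0.0813 + 0.08721 + 0.09396 + 0.05904 + 0.03264 = 0.53151
R0 < 1, so the population is declining.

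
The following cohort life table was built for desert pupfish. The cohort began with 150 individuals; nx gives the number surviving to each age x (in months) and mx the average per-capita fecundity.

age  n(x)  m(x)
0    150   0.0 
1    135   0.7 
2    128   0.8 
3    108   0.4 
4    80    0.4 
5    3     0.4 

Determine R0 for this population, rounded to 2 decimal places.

lx = nx/n0 = nx/150: 1, 0.9, 0.85333…, 0.72, 0.53333…, 0.02
lx·mx by age: 0, 0.63, 0.682667…, 0.288, 0.213333…, 0.008
R0 = Σ lx·mx = 1.822… → 1.82

1.82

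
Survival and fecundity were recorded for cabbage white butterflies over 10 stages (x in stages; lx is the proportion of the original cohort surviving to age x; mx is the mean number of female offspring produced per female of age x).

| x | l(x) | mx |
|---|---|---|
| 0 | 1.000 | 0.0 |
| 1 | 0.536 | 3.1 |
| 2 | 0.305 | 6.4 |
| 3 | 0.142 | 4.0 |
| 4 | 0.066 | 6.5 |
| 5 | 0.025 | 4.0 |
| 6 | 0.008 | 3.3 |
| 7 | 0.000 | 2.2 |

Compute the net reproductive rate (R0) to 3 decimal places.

4.737

lx·mx by age: 0, 1.6616, 1.952, 0.568, 0.429, 0.1, 0.0264, 0
R0 = Σ lx·mx = 4.737 → 4.737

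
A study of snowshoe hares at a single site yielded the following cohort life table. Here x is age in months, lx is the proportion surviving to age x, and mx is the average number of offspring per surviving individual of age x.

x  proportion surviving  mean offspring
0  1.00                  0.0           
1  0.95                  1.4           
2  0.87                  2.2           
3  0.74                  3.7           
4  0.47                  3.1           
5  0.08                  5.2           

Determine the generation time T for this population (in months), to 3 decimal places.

2.709

lx·mx: 0, 1.33, 1.914, 2.738, 1.457, 0.416 → R0 = 7.855
x·lx·mx: 0, 1.33, 3.828, 8.214, 5.828, 2.08 → Σ = 21.28
T = 21.28 / 7.855 = 2.709102… → 2.709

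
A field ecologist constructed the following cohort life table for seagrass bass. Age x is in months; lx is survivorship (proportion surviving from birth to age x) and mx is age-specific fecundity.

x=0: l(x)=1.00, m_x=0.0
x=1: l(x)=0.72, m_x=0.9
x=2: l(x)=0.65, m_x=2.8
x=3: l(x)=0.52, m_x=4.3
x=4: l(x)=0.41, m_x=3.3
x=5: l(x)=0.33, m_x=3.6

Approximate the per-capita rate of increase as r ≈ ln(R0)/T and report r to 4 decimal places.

0.6420

R0 = Σ lx·mx = 0 + 0.648 + 1.82 + 2.236 + 1.353 + 1.188 = 7.245
Σ x·lx·mx = 22.348; T = 22.348/7.245 = 3.08461…
r ≈ ln(R0)/T = ln(7.245)/3.08461… = 0.641997… → 0.6420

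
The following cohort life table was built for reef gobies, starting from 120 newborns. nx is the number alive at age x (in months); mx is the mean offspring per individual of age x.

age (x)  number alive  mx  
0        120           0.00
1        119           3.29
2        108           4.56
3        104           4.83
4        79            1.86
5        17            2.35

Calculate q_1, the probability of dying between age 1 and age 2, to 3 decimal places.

lx = nx/n0 = nx/120: 1, 0.99167…, 0.9, 0.86667…, 0.65833…, 0.14167…
q_1 = (l_1 − l_2) / l_1 = (0.991667… − 0.9) / 0.991667…
     = 0.091667… / 0.991667… = 0.092437… → 0.092

0.092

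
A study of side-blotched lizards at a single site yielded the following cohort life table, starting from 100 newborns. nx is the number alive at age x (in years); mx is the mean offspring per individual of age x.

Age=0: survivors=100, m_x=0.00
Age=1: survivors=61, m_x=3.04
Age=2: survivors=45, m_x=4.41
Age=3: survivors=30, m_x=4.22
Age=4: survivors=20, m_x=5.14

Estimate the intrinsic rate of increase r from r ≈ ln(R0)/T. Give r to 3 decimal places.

0.810

lx = nx/n0 = nx/100: 1, 0.61, 0.45, 0.3, 0.2
R0 = Σ lx·mx = 0 + 1.8544 + 1.9845 + 1.266 + 1.028 = 6.1329
Σ x·lx·mx = 13.7334; T = 13.7334/6.1329 = 2.2393…
r ≈ ln(R0)/T = ln(6.1329)/2.2393… = 0.80993… → 0.810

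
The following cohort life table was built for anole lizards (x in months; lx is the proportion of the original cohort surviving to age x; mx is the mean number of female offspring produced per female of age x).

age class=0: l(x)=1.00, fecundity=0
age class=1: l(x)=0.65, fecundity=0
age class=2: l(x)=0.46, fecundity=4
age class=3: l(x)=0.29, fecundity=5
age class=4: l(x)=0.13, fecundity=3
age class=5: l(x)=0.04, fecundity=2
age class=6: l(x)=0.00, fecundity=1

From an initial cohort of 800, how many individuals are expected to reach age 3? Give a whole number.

232

Expected survivors = N0 · l_3 = 800 × 0.29 = 232 → 232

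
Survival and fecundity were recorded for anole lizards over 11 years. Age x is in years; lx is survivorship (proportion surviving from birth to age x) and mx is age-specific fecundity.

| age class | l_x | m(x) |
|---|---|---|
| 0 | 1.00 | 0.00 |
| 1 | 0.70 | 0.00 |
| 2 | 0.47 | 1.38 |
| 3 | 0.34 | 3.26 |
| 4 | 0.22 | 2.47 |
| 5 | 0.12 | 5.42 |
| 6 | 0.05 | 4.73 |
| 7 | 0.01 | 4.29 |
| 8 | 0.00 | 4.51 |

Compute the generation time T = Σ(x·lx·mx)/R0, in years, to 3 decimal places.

lx·mx: 0, 0, 0.6486, 1.1084, 0.5434, 0.6504, 0.2365, 0.0429, 0 → R0 = 3.2302
x·lx·mx: 0, 0, 1.2972, 3.3252, 2.1736, 3.252, 1.419, 0.3003, 0 → Σ = 11.7673
T = 11.7673 / 3.2302 = 3.642901… → 3.643

3.643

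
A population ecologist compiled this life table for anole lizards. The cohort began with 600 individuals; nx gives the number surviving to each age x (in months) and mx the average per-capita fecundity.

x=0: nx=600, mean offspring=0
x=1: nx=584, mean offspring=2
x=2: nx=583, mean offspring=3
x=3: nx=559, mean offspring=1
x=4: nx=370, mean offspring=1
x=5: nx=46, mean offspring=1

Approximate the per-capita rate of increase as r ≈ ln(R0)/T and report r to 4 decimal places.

lx = nx/n0 = nx/600: 1, 0.97333…, 0.97167…, 0.93167…, 0.61667…, 0.07667…
R0 = Σ lx·mx = 0 + 1.94667… + 2.915… + 0.93167… + 0.61667… + 0.07667… = 6.486667…
Σ x·lx·mx = 13.421667…; T = 13.421667…/6.486667… = 2.06912…
r ≈ ln(R0)/T = ln(6.486667…)/2.06912… = 0.903646… → 0.9036

0.9036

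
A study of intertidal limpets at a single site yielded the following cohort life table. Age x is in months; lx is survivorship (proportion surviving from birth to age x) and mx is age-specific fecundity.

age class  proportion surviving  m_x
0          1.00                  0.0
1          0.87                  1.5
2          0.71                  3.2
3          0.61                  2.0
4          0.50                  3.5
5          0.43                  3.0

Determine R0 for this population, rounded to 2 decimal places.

7.84

lx·mx by age: 0, 1.305, 2.272, 1.22, 1.75, 1.29
R0 = Σ lx·mx = 7.837 → 7.84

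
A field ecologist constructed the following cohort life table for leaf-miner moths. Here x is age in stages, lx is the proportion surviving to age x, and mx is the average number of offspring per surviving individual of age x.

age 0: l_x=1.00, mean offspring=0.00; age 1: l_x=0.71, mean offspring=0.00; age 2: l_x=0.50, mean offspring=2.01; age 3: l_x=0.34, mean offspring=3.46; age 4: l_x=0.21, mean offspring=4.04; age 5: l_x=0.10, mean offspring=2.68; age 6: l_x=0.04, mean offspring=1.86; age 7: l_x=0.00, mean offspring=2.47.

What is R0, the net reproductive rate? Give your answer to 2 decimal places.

lx·mx by age: 0, 0, 1.005, 1.1764, 0.8484, 0.268, 0.0744, 0
R0 = Σ lx·mx = 3.3722 → 3.37

3.37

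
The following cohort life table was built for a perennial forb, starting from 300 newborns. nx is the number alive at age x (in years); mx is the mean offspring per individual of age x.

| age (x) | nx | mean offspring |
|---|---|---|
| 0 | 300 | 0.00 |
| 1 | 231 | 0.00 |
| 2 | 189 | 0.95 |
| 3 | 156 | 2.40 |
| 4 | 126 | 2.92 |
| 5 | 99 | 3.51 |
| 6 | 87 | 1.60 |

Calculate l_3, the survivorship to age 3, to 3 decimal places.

l_3 = n_3/n_0 = 156/300 = 0.52 → 0.520

0.520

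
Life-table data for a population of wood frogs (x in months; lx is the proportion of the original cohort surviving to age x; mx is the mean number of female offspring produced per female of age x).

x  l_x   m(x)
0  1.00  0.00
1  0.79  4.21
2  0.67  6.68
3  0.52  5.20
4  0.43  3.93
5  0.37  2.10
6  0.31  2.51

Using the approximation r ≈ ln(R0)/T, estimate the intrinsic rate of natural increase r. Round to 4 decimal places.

1.0095

R0 = Σ lx·mx = 0 + 3.3259 + 4.4756 + 2.704 + 1.6899 + 0.777 + 0.7781 = 13.7505
Σ x·lx·mx = 35.7023; T = 35.7023/13.7505 = 2.59644…
r ≈ ln(R0)/T = ln(13.7505)/2.59644… = 1.009489… → 1.0095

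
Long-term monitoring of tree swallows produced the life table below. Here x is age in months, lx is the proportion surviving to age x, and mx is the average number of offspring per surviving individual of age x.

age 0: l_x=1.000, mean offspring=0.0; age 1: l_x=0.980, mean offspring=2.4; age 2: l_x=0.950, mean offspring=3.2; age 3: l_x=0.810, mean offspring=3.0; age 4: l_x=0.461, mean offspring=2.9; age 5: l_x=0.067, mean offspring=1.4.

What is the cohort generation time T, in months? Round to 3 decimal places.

2.328

lx·mx: 0, 2.352, 3.04, 2.43, 1.3369, 0.0938 → R0 = 9.2527
x·lx·mx: 0, 2.352, 6.08, 7.29, 5.3476, 0.469 → Σ = 21.5386
T = 21.5386 / 9.2527 = 2.327818… → 2.328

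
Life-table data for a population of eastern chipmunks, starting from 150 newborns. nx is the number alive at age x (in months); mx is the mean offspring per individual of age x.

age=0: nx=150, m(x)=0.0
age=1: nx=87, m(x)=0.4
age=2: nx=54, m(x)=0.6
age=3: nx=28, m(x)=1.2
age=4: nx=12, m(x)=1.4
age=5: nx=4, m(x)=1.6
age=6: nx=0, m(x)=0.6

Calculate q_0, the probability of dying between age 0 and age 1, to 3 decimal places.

0.420

lx = nx/n0 = nx/150: 1, 0.58, 0.36, 0.18667…, 0.08, 0.02667…, 0
q_0 = (l_0 − l_1) / l_0 = (1 − 0.58) / 1
     = 0.42 / 1 = 0.42 → 0.420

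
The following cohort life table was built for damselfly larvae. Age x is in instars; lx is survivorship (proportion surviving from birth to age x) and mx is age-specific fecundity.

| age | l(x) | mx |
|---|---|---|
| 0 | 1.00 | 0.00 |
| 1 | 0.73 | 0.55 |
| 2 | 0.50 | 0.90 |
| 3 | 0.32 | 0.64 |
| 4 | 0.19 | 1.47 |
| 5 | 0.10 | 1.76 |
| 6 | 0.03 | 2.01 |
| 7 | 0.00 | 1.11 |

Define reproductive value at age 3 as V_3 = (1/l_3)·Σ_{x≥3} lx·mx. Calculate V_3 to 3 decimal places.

lx·mx for x ≥ 3: 0.2048, 0.2793, 0.176, 0.0603, 0 → sum = 0.7204
V_3 = 0.7204 / l_3 = 0.7204 / 0.32 = 2.25125 → 2.251

2.251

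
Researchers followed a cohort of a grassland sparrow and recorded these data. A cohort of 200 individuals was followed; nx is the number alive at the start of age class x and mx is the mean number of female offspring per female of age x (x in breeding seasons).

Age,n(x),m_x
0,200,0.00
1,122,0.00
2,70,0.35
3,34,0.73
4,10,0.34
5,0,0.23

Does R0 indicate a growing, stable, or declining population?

lx = nx/n0 = nx/200: 1, 0.61, 0.35, 0.17, 0.05, 0
R0 = Σ lx·mx = 0 + 0 + 0.1225 + 0.1241 + 0.017 + 0 = 0.2636
R0 < 1, so the population is declining.

declining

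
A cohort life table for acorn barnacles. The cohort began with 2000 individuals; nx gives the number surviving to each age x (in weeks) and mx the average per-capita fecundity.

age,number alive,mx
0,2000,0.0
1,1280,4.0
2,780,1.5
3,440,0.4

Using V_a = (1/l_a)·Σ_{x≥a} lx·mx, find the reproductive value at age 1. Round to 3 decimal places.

lx = nx/n0 = nx/2000: 1, 0.64, 0.39, 0.22
lx·mx for x ≥ 1: 2.56, 0.585, 0.088 → sum = 3.233
V_1 = 3.233 / l_1 = 3.233 / 0.64 = 5.051563… → 5.052

5.052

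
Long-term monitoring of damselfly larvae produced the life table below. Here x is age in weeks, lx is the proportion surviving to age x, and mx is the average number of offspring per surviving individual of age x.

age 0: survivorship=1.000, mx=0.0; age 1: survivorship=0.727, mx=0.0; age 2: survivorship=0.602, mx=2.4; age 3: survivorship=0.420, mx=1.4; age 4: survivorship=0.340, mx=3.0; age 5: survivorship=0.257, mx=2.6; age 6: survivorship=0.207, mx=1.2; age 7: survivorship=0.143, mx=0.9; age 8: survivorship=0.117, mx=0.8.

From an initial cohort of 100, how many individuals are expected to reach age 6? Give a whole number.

21

Expected survivors = N0 · l_6 = 100 × 0.207 = 20.7 → 21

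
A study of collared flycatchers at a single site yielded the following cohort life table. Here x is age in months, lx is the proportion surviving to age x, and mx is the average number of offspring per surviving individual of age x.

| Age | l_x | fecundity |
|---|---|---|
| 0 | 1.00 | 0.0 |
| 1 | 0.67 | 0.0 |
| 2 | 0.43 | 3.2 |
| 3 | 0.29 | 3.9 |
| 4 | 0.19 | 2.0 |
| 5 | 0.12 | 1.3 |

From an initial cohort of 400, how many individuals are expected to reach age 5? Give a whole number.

48

Expected survivors = N0 · l_5 = 400 × 0.12 = 48 → 48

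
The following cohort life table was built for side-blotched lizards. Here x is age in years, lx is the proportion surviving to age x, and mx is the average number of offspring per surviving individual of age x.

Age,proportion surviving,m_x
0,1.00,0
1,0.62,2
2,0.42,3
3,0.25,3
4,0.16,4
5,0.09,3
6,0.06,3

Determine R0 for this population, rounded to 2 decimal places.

lx·mx by age: 0, 1.24, 1.26, 0.75, 0.64, 0.27, 0.18
R0 = Σ lx·mx = 4.34 → 4.34

4.34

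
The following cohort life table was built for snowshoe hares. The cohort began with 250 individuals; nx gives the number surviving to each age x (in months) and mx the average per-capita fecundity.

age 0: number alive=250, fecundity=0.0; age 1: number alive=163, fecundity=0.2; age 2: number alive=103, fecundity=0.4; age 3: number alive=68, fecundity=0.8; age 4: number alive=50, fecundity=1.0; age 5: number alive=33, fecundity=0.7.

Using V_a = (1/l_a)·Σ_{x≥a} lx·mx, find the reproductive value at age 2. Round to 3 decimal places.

1.638

lx = nx/n0 = nx/250: 1, 0.652, 0.412, 0.272, 0.2, 0.132
lx·mx for x ≥ 2: 0.1648, 0.2176, 0.2, 0.0924 → sum = 0.6748
V_2 = 0.6748 / l_2 = 0.6748 / 0.412 = 1.637864… → 1.638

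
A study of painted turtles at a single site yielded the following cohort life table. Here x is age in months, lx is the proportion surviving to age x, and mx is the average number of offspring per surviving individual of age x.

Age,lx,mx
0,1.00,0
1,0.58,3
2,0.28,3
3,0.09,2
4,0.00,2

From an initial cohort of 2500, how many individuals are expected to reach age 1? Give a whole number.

1450

Expected survivors = N0 · l_1 = 2500 × 0.58 = 1450 → 1450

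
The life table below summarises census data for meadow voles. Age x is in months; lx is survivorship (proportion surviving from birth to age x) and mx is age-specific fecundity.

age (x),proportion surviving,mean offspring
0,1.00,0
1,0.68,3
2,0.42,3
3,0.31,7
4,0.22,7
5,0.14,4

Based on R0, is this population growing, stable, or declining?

R0 = Σ lx·mx = 0 + 2.04 + 1.26 + 2.17 + 1.54 + 0.56 = 7.57
R0 > 1, so the population is growing.

growing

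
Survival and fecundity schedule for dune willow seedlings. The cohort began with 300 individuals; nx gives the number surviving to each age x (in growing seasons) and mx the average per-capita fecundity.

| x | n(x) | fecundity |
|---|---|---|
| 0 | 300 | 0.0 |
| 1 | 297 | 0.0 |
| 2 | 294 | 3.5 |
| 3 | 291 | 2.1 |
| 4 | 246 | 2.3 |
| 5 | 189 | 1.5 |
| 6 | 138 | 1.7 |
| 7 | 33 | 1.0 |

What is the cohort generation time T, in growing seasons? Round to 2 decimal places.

lx = nx/n0 = nx/300: 1, 0.99, 0.98, 0.97, 0.82, 0.63, 0.46, 0.11
lx·mx: 0, 0, 3.43, 2.037, 1.886, 0.945, 0.782, 0.11 → R0 = 9.19
x·lx·mx: 0, 0, 6.86, 6.111, 7.544, 4.725, 4.692, 0.77 → Σ = 30.702
T = 30.702 / 9.19 = 3.340805… → 3.34

3.34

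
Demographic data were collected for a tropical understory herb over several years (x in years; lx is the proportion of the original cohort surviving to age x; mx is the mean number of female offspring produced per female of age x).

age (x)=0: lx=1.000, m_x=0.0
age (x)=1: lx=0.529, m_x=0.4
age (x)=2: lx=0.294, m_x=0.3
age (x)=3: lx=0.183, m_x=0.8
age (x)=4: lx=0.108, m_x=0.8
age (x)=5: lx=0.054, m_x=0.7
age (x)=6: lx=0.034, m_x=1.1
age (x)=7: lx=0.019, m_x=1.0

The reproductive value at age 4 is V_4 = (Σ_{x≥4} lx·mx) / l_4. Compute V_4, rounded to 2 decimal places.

lx·mx for x ≥ 4: 0.0864, 0.0378, 0.0374, 0.019 → sum = 0.1806
V_4 = 0.1806 / l_4 = 0.1806 / 0.108 = 1.672222… → 1.67

1.67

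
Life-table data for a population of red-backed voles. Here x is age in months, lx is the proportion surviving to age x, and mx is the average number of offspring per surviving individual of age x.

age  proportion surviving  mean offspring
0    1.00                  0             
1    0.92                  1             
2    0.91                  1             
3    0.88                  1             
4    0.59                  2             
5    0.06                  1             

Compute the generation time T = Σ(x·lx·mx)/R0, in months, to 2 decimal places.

2.63

lx·mx: 0, 0.92, 0.91, 0.88, 1.18, 0.06 → R0 = 3.95
x·lx·mx: 0, 0.92, 1.82, 2.64, 4.72, 0.3 → Σ = 10.4
T = 10.4 / 3.95 = 2.632911… → 2.63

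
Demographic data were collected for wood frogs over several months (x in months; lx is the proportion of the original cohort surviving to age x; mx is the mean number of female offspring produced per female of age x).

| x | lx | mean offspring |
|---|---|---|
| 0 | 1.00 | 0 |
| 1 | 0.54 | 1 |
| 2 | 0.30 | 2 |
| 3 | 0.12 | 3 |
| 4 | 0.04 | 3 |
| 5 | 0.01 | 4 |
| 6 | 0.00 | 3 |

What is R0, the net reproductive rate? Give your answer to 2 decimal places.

lx·mx by age: 0, 0.54, 0.6, 0.36, 0.12, 0.04, 0
R0 = Σ lx·mx = 1.66 → 1.66

1.66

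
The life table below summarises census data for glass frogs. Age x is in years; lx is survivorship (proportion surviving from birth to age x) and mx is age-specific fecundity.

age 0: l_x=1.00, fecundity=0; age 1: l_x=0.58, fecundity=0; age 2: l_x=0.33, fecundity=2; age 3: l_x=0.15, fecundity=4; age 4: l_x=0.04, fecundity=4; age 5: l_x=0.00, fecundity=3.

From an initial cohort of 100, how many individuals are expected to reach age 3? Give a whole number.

15

Expected survivors = N0 · l_3 = 100 × 0.15 = 15 → 15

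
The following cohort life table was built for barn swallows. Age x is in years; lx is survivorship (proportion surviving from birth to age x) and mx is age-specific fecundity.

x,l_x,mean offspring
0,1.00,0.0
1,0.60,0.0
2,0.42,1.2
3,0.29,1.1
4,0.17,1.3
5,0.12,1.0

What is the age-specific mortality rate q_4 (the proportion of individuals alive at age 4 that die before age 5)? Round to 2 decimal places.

0.29

q_4 = (l_4 − l_5) / l_4 = (0.17 − 0.12) / 0.17
     = 0.05 / 0.17 = 0.294118… → 0.29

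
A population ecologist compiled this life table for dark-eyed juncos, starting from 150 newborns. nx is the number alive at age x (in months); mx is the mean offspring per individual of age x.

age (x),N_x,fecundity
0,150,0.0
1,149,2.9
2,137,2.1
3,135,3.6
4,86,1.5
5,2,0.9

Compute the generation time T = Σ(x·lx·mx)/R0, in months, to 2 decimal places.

lx = nx/n0 = nx/150: 1, 0.99333…, 0.91333…, 0.9, 0.57333…, 0.01333…
lx·mx: 0, 2.880667…, 1.918…, 3.24, 0.86…, 0.012… → R0 = 8.910667…
x·lx·mx: 0, 2.880667…, 3.836…, 9.72, 3.44…, 0.06… → Σ = 19.936667…
T = 19.936667… / 8.910667… = 2.237393… → 2.24

2.24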